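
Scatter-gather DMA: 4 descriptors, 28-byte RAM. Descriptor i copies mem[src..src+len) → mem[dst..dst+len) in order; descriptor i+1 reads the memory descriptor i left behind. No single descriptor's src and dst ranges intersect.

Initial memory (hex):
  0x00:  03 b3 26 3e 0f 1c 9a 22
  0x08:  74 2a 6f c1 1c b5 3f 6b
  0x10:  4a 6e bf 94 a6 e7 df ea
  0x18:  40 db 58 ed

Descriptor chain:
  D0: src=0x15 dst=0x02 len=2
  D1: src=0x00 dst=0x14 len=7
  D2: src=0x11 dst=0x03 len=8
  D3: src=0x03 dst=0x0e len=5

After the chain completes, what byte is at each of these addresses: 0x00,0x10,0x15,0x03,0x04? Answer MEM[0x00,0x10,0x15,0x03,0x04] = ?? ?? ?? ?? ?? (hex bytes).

[0] 0x15->0x02 len=2 : e7 df
[1] 0x00->0x14 len=7 : 03 b3 e7 df 0f 1c 9a
[2] 0x11->0x03 len=8 : 6e bf 94 03 b3 e7 df 0f
[3] 0x03->0x0e len=5 : 6e bf 94 03 b3
query mem[0x00]=0x03, mem[0x10]=0x94, mem[0x15]=0xb3, mem[0x03]=0x6e, mem[0x04]=0xbf

MEM[0x00,0x10,0x15,0x03,0x04] = 03 94 b3 6e bf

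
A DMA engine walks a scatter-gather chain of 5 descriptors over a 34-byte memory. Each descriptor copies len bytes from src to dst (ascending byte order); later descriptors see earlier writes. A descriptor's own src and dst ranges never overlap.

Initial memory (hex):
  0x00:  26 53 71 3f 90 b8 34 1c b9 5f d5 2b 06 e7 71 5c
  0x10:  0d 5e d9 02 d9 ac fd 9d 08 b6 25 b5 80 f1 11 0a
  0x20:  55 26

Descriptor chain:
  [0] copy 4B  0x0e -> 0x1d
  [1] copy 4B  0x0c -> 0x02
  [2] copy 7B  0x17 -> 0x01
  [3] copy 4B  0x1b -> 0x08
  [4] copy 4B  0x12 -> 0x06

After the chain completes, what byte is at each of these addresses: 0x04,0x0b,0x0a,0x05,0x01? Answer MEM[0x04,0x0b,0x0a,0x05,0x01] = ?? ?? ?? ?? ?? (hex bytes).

MEM[0x04,0x0b,0x0a,0x05,0x01] = 25 5c 71 b5 9d

#0 dst[0x1d+4] := {0x71,0x5c,0x0d,0x5e}
#1 dst[0x02+4] := {0x06,0xe7,0x71,0x5c}
#2 dst[0x01+7] := {0x9d,0x08,0xb6,0x25,0xb5,0x80,0x71}
#3 dst[0x08+4] := {0xb5,0x80,0x71,0x5c}
#4 dst[0x06+4] := {0xd9,0x02,0xd9,0xac}
query mem[0x04]=0x25, mem[0x0b]=0x5c, mem[0x0a]=0x71, mem[0x05]=0xb5, mem[0x01]=0x9d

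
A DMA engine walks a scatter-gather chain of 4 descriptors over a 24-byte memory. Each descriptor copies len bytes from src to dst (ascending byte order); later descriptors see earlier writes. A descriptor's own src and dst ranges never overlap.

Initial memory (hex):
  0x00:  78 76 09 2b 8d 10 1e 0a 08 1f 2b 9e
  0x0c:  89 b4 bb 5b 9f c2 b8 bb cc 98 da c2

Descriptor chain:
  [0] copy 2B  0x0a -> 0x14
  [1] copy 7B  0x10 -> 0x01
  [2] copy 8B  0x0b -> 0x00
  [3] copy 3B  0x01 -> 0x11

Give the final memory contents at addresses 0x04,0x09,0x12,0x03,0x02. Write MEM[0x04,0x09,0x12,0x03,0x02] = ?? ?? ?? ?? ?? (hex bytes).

MEM[0x04,0x09,0x12,0x03,0x02] = 5b 1f b4 bb b4

#0 dst[0x14+2] := {0x2b,0x9e}
#1 dst[0x01+7] := {0x9f,0xc2,0xb8,0xbb,0x2b,0x9e,0xda}
#2 dst[0x00+8] := {0x9e,0x89,0xb4,0xbb,0x5b,0x9f,0xc2,0xb8}
#3 dst[0x11+3] := {0x89,0xb4,0xbb}
query mem[0x04]=0x5b, mem[0x09]=0x1f, mem[0x12]=0xb4, mem[0x03]=0xbb, mem[0x02]=0xb4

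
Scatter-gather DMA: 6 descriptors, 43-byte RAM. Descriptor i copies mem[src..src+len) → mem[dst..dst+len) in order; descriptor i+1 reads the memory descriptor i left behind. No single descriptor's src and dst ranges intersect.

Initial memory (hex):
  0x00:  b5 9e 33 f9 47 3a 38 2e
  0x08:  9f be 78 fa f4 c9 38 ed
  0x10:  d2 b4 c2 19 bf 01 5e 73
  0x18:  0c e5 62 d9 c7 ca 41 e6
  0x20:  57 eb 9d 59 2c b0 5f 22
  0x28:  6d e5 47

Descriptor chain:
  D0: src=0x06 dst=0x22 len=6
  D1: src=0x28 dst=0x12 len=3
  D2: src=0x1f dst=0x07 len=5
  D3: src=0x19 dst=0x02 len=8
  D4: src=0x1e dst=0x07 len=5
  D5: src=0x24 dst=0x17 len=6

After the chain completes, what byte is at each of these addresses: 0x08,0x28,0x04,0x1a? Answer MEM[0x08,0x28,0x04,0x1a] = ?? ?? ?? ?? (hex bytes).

[0] 0x06->0x22 len=6 : 38 2e 9f be 78 fa
[1] 0x28->0x12 len=3 : 6d e5 47
[2] 0x1f->0x07 len=5 : e6 57 eb 38 2e
[3] 0x19->0x02 len=8 : e5 62 d9 c7 ca 41 e6 57
[4] 0x1e->0x07 len=5 : 41 e6 57 eb 38
[5] 0x24->0x17 len=6 : 9f be 78 fa 6d e5
query mem[0x08]=0xe6, mem[0x28]=0x6d, mem[0x04]=0xd9, mem[0x1a]=0xfa

MEM[0x08,0x28,0x04,0x1a] = e6 6d d9 fa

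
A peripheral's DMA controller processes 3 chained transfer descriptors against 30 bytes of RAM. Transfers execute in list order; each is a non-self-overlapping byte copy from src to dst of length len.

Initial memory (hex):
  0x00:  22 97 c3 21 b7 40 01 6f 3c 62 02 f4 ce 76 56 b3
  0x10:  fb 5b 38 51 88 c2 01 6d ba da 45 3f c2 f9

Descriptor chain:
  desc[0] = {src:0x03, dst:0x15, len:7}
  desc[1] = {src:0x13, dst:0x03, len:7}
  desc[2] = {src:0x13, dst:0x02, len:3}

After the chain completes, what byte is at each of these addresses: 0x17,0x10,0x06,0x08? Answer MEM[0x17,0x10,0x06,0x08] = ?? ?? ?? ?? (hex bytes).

D0: mem[0x15..0x1b] <- [21 b7 40 01 6f 3c 62]
D1: mem[0x03..0x09] <- [51 88 21 b7 40 01 6f]
D2: mem[0x02..0x04] <- [51 88 21]
query mem[0x17]=0x40, mem[0x10]=0xfb, mem[0x06]=0xb7, mem[0x08]=0x01

MEM[0x17,0x10,0x06,0x08] = 40 fb b7 01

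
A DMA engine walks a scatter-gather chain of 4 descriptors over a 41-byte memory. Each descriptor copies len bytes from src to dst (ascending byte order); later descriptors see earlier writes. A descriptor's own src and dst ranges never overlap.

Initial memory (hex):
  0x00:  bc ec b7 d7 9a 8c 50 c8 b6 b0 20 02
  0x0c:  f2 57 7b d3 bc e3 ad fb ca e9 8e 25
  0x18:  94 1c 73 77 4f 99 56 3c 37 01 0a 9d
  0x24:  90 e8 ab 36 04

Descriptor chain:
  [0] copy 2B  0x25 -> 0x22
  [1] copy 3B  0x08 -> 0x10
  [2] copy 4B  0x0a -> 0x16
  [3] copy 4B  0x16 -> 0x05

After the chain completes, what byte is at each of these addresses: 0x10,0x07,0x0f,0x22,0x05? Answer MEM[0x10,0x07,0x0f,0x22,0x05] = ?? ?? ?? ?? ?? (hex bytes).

MEM[0x10,0x07,0x0f,0x22,0x05] = b6 f2 d3 e8 20

#0 dst[0x22+2] := {0xe8,0xab}
#1 dst[0x10+3] := {0xb6,0xb0,0x20}
#2 dst[0x16+4] := {0x20,0x02,0xf2,0x57}
#3 dst[0x05+4] := {0x20,0x02,0xf2,0x57}
query mem[0x10]=0xb6, mem[0x07]=0xf2, mem[0x0f]=0xd3, mem[0x22]=0xe8, mem[0x05]=0x20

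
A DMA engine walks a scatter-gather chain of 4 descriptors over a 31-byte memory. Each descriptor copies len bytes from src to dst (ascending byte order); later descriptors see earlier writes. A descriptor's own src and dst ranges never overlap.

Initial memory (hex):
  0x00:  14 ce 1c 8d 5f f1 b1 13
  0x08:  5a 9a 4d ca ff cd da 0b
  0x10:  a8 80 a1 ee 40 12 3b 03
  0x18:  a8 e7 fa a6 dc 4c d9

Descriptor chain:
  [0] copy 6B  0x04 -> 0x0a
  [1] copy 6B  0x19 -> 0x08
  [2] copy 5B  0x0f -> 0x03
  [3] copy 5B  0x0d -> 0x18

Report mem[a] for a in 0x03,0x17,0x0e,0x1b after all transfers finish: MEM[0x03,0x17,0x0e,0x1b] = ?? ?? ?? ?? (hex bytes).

MEM[0x03,0x17,0x0e,0x1b] = 9a 03 5a a8

D0: mem[0x0a..0x0f] <- [5f f1 b1 13 5a 9a]
D1: mem[0x08..0x0d] <- [e7 fa a6 dc 4c d9]
D2: mem[0x03..0x07] <- [9a a8 80 a1 ee]
D3: mem[0x18..0x1c] <- [d9 5a 9a a8 80]
query mem[0x03]=0x9a, mem[0x17]=0x03, mem[0x0e]=0x5a, mem[0x1b]=0xa8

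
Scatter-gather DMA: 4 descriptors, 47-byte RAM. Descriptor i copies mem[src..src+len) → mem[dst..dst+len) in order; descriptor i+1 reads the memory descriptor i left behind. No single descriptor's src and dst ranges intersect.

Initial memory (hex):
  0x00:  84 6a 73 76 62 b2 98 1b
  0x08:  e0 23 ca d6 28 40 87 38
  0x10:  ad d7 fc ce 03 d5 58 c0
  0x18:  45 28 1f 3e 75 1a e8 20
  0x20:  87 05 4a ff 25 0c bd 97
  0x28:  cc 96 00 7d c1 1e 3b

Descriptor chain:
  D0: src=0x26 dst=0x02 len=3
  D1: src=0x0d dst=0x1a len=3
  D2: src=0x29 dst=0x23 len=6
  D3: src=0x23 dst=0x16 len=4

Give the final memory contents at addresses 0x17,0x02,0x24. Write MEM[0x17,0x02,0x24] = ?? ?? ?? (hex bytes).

MEM[0x17,0x02,0x24] = 00 bd 00

  after D0: wrote 3B at 0x02 = bd97cc
  after D1: wrote 3B at 0x1a = 408738
  after D2: wrote 6B at 0x23 = 96007dc11e3b
  after D3: wrote 4B at 0x16 = 96007dc1
query mem[0x17]=0x00, mem[0x02]=0xbd, mem[0x24]=0x00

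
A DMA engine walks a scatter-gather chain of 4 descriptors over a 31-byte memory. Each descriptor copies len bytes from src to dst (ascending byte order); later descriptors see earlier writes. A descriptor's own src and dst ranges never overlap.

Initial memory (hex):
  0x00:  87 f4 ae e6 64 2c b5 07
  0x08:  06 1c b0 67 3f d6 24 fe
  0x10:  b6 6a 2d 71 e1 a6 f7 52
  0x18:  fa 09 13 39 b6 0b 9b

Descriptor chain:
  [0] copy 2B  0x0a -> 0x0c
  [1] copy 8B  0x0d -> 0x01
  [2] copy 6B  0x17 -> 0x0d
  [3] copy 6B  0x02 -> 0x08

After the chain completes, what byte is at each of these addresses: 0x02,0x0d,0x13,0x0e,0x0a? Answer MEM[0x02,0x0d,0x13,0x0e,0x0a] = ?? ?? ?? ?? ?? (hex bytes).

MEM[0x02,0x0d,0x13,0x0e,0x0a] = 24 71 71 fa b6

D0: mem[0x0c..0x0d] <- [b0 67]
D1: mem[0x01..0x08] <- [67 24 fe b6 6a 2d 71 e1]
D2: mem[0x0d..0x12] <- [52 fa 09 13 39 b6]
D3: mem[0x08..0x0d] <- [24 fe b6 6a 2d 71]
query mem[0x02]=0x24, mem[0x0d]=0x71, mem[0x13]=0x71, mem[0x0e]=0xfa, mem[0x0a]=0xb6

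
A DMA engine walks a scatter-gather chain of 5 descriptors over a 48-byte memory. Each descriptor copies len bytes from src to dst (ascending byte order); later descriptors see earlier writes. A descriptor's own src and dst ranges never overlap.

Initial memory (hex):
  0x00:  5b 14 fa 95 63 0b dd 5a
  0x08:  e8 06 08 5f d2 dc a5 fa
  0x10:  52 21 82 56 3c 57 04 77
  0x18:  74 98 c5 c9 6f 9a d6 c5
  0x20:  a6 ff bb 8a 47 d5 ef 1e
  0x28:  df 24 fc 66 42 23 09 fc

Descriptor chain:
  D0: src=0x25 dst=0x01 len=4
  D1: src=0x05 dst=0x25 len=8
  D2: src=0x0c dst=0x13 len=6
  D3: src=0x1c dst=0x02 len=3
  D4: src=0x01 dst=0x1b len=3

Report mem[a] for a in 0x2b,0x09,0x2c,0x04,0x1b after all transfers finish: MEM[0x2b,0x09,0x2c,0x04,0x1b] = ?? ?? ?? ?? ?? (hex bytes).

#0 dst[0x01+4] := {0xd5,0xef,0x1e,0xdf}
#1 dst[0x25+8] := {0x0b,0xdd,0x5a,0xe8,0x06,0x08,0x5f,0xd2}
#2 dst[0x13+6] := {0xd2,0xdc,0xa5,0xfa,0x52,0x21}
#3 dst[0x02+3] := {0x6f,0x9a,0xd6}
#4 dst[0x1b+3] := {0xd5,0x6f,0x9a}
query mem[0x2b]=0x5f, mem[0x09]=0x06, mem[0x2c]=0xd2, mem[0x04]=0xd6, mem[0x1b]=0xd5

MEM[0x2b,0x09,0x2c,0x04,0x1b] = 5f 06 d2 d6 d5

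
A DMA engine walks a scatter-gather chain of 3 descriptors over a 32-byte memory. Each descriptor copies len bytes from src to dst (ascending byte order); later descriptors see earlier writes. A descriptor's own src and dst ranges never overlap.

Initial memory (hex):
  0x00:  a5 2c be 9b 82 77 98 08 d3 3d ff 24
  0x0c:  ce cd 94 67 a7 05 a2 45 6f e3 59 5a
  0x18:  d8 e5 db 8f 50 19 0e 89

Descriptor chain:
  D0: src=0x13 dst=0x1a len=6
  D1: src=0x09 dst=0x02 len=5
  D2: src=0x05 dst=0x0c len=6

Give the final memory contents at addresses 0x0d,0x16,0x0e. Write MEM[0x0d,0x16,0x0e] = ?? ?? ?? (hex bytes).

MEM[0x0d,0x16,0x0e] = cd 59 08

D0: mem[0x1a..0x1f] <- [45 6f e3 59 5a d8]
D1: mem[0x02..0x06] <- [3d ff 24 ce cd]
D2: mem[0x0c..0x11] <- [ce cd 08 d3 3d ff]
query mem[0x0d]=0xcd, mem[0x16]=0x59, mem[0x0e]=0x08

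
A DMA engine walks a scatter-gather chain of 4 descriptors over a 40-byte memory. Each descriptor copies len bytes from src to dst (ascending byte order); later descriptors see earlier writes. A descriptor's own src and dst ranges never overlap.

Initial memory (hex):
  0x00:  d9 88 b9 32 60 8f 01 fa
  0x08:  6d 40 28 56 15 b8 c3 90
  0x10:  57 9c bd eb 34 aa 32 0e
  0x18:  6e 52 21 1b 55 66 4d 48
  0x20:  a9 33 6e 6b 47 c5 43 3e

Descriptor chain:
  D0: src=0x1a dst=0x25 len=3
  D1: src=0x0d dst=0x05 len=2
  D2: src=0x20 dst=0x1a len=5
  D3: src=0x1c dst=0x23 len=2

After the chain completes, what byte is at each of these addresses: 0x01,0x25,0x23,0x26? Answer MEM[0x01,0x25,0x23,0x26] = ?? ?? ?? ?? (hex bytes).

MEM[0x01,0x25,0x23,0x26] = 88 21 6e 1b

  after D0: wrote 3B at 0x25 = 211b55
  after D1: wrote 2B at 0x05 = b8c3
  after D2: wrote 5B at 0x1a = a9336e6b47
  after D3: wrote 2B at 0x23 = 6e6b
query mem[0x01]=0x88, mem[0x25]=0x21, mem[0x23]=0x6e, mem[0x26]=0x1b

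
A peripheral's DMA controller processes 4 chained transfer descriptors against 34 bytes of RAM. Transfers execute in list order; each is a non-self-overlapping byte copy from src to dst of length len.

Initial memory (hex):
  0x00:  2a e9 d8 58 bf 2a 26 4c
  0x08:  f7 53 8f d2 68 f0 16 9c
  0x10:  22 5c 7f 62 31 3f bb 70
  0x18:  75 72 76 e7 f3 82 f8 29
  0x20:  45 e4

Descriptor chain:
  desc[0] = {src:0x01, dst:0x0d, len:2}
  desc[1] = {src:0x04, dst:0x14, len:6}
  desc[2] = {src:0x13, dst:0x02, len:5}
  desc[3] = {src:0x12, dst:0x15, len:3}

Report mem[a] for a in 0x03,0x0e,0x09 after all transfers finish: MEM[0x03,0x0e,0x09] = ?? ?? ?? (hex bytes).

MEM[0x03,0x0e,0x09] = bf d8 53

  after D0: wrote 2B at 0x0d = e9d8
  after D1: wrote 6B at 0x14 = bf2a264cf753
  after D2: wrote 5B at 0x02 = 62bf2a264c
  after D3: wrote 3B at 0x15 = 7f62bf
query mem[0x03]=0xbf, mem[0x0e]=0xd8, mem[0x09]=0x53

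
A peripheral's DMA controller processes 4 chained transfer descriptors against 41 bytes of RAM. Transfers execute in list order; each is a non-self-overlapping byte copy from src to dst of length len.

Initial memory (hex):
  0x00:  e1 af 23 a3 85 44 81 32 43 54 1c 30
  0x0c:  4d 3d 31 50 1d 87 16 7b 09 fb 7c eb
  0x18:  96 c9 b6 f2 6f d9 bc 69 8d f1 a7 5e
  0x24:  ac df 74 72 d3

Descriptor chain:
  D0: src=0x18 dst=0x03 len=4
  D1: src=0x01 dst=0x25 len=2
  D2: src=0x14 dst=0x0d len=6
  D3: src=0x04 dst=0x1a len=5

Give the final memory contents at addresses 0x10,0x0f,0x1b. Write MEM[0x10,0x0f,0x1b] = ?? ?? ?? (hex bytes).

MEM[0x10,0x0f,0x1b] = eb 7c b6

  after D0: wrote 4B at 0x03 = 96c9b6f2
  after D1: wrote 2B at 0x25 = af23
  after D2: wrote 6B at 0x0d = 09fb7ceb96c9
  after D3: wrote 5B at 0x1a = c9b6f23243
query mem[0x10]=0xeb, mem[0x0f]=0x7c, mem[0x1b]=0xb6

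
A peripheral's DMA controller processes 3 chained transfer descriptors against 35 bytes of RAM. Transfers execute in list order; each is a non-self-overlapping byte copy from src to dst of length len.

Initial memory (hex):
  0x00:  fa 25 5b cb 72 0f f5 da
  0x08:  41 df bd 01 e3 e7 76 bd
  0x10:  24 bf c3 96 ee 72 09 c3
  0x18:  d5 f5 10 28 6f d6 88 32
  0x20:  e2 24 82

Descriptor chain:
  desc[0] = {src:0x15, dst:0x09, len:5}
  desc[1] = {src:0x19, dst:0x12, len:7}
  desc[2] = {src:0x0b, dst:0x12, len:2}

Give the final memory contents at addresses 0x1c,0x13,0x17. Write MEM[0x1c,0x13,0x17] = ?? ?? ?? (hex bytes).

D0: mem[0x09..0x0d] <- [72 09 c3 d5 f5]
D1: mem[0x12..0x18] <- [f5 10 28 6f d6 88 32]
D2: mem[0x12..0x13] <- [c3 d5]
query mem[0x1c]=0x6f, mem[0x13]=0xd5, mem[0x17]=0x88

MEM[0x1c,0x13,0x17] = 6f d5 88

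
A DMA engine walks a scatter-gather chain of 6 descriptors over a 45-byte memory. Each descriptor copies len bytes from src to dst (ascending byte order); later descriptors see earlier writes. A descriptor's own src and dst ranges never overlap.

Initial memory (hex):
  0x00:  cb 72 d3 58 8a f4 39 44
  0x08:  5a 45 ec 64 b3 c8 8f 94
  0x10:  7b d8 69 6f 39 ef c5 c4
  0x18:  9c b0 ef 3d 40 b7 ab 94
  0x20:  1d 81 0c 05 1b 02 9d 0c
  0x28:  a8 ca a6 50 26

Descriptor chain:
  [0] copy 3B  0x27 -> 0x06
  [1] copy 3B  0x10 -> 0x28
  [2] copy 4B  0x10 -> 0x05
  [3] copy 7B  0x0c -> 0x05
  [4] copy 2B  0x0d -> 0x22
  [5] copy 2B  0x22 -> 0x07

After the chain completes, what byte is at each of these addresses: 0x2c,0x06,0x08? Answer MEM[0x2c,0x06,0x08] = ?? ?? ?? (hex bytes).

MEM[0x2c,0x06,0x08] = 26 c8 8f

  after D0: wrote 3B at 0x06 = 0ca8ca
  after D1: wrote 3B at 0x28 = 7bd869
  after D2: wrote 4B at 0x05 = 7bd8696f
  after D3: wrote 7B at 0x05 = b3c88f947bd869
  after D4: wrote 2B at 0x22 = c88f
  after D5: wrote 2B at 0x07 = c88f
query mem[0x2c]=0x26, mem[0x06]=0xc8, mem[0x08]=0x8f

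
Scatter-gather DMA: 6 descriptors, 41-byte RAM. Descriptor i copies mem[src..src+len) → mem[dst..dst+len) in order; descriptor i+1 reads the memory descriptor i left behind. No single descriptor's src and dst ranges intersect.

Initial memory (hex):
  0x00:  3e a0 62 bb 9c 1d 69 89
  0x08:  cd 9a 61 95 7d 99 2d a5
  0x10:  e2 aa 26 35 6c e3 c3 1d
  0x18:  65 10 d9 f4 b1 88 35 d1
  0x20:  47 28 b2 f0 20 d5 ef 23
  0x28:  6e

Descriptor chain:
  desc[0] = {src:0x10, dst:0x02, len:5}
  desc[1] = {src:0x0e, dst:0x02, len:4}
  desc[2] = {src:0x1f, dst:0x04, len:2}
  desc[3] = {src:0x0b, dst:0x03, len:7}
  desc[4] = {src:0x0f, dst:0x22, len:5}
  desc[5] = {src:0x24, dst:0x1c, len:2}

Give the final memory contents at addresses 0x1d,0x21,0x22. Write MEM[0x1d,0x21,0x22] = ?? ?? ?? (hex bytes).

  after D0: wrote 5B at 0x02 = e2aa26356c
  after D1: wrote 4B at 0x02 = 2da5e2aa
  after D2: wrote 2B at 0x04 = d147
  after D3: wrote 7B at 0x03 = 957d992da5e2aa
  after D4: wrote 5B at 0x22 = a5e2aa2635
  after D5: wrote 2B at 0x1c = aa26
query mem[0x1d]=0x26, mem[0x21]=0x28, mem[0x22]=0xa5

MEM[0x1d,0x21,0x22] = 26 28 a5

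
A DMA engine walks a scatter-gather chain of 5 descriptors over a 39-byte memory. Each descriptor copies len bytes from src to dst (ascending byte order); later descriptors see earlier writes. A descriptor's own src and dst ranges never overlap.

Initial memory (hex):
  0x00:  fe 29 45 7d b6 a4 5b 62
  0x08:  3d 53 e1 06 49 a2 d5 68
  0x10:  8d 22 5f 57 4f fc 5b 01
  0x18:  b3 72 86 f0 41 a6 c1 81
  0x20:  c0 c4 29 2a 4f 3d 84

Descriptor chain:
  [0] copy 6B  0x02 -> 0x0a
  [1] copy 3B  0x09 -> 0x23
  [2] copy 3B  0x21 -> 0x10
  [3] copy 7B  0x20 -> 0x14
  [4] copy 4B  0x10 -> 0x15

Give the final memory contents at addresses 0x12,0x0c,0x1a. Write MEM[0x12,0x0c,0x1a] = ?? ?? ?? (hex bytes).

#0 dst[0x0a+6] := {0x45,0x7d,0xb6,0xa4,0x5b,0x62}
#1 dst[0x23+3] := {0x53,0x45,0x7d}
#2 dst[0x10+3] := {0xc4,0x29,0x53}
#3 dst[0x14+7] := {0xc0,0xc4,0x29,0x53,0x45,0x7d,0x84}
#4 dst[0x15+4] := {0xc4,0x29,0x53,0x57}
query mem[0x12]=0x53, mem[0x0c]=0xb6, mem[0x1a]=0x84

MEM[0x12,0x0c,0x1a] = 53 b6 84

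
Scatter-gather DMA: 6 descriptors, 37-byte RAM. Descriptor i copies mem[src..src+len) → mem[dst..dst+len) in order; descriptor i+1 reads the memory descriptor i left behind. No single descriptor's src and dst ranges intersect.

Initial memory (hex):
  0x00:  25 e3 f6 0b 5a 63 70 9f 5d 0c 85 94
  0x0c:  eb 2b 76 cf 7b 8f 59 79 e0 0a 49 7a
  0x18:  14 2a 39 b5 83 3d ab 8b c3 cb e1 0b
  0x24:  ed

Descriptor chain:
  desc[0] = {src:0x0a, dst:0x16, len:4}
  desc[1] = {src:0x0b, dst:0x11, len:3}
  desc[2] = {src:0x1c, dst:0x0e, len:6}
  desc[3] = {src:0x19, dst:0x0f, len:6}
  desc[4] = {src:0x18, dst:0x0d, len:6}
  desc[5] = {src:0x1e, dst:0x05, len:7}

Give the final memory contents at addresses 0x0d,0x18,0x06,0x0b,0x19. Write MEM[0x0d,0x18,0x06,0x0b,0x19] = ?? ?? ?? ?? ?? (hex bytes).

[0] 0x0a->0x16 len=4 : 85 94 eb 2b
[1] 0x0b->0x11 len=3 : 94 eb 2b
[2] 0x1c->0x0e len=6 : 83 3d ab 8b c3 cb
[3] 0x19->0x0f len=6 : 2b 39 b5 83 3d ab
[4] 0x18->0x0d len=6 : eb 2b 39 b5 83 3d
[5] 0x1e->0x05 len=7 : ab 8b c3 cb e1 0b ed
query mem[0x0d]=0xeb, mem[0x18]=0xeb, mem[0x06]=0x8b, mem[0x0b]=0xed, mem[0x19]=0x2b

MEM[0x0d,0x18,0x06,0x0b,0x19] = eb eb 8b ed 2b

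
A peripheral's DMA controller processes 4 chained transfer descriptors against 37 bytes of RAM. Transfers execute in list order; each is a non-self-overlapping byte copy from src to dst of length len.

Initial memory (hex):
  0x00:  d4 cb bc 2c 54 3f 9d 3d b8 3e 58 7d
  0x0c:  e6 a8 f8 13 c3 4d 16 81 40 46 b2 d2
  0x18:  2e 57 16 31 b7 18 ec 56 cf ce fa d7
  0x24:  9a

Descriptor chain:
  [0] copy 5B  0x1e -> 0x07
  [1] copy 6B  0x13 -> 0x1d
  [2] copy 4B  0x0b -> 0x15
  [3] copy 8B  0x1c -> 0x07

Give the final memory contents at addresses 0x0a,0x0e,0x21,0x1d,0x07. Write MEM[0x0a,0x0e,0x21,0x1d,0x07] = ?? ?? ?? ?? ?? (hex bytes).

MEM[0x0a,0x0e,0x21,0x1d,0x07] = 46 d7 d2 81 b7

[0] 0x1e->0x07 len=5 : ec 56 cf ce fa
[1] 0x13->0x1d len=6 : 81 40 46 b2 d2 2e
[2] 0x0b->0x15 len=4 : fa e6 a8 f8
[3] 0x1c->0x07 len=8 : b7 81 40 46 b2 d2 2e d7
query mem[0x0a]=0x46, mem[0x0e]=0xd7, mem[0x21]=0xd2, mem[0x1d]=0x81, mem[0x07]=0xb7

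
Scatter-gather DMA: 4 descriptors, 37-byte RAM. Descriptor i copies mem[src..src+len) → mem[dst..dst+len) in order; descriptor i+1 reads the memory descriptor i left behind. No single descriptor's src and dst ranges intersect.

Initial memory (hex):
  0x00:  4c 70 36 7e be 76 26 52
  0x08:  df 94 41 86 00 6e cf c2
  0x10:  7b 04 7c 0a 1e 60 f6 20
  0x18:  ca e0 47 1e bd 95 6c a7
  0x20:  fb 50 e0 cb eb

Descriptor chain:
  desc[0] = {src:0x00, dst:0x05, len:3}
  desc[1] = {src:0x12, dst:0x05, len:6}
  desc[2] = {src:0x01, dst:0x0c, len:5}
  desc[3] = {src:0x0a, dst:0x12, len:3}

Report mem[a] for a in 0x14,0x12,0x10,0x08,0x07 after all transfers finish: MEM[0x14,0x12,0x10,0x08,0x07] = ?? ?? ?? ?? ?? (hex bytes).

  after D0: wrote 3B at 0x05 = 4c7036
  after D1: wrote 6B at 0x05 = 7c0a1e60f620
  after D2: wrote 5B at 0x0c = 70367ebe7c
  after D3: wrote 3B at 0x12 = 208670
query mem[0x14]=0x70, mem[0x12]=0x20, mem[0x10]=0x7c, mem[0x08]=0x60, mem[0x07]=0x1e

MEM[0x14,0x12,0x10,0x08,0x07] = 70 20 7c 60 1e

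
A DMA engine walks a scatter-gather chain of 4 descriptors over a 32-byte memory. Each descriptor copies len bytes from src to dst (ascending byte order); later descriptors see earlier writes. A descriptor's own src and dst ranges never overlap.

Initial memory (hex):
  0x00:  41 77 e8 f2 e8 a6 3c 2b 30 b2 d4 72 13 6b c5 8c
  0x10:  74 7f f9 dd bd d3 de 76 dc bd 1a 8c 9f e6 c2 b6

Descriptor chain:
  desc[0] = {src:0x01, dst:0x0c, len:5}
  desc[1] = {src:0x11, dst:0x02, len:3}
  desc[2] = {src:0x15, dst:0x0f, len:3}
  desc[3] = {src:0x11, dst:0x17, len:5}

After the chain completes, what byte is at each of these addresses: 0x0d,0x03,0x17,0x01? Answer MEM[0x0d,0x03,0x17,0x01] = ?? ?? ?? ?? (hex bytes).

D0: mem[0x0c..0x10] <- [77 e8 f2 e8 a6]
D1: mem[0x02..0x04] <- [7f f9 dd]
D2: mem[0x0f..0x11] <- [d3 de 76]
D3: mem[0x17..0x1b] <- [76 f9 dd bd d3]
query mem[0x0d]=0xe8, mem[0x03]=0xf9, mem[0x17]=0x76, mem[0x01]=0x77

MEM[0x0d,0x03,0x17,0x01] = e8 f9 76 77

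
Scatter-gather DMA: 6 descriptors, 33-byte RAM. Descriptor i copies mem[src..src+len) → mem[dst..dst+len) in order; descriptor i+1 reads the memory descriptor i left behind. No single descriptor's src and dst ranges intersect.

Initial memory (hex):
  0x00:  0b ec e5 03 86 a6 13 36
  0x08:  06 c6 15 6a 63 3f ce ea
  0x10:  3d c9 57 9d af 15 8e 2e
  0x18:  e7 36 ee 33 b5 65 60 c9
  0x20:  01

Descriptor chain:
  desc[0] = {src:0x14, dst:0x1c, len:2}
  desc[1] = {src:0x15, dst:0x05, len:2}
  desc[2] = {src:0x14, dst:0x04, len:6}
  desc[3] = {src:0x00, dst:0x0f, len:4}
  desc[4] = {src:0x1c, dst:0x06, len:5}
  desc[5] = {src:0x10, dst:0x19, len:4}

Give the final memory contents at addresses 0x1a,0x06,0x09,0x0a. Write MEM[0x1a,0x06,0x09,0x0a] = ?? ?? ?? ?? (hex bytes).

#0 dst[0x1c+2] := {0xaf,0x15}
#1 dst[0x05+2] := {0x15,0x8e}
#2 dst[0x04+6] := {0xaf,0x15,0x8e,0x2e,0xe7,0x36}
#3 dst[0x0f+4] := {0x0b,0xec,0xe5,0x03}
#4 dst[0x06+5] := {0xaf,0x15,0x60,0xc9,0x01}
#5 dst[0x19+4] := {0xec,0xe5,0x03,0x9d}
query mem[0x1a]=0xe5, mem[0x06]=0xaf, mem[0x09]=0xc9, mem[0x0a]=0x01

MEM[0x1a,0x06,0x09,0x0a] = e5 af c9 01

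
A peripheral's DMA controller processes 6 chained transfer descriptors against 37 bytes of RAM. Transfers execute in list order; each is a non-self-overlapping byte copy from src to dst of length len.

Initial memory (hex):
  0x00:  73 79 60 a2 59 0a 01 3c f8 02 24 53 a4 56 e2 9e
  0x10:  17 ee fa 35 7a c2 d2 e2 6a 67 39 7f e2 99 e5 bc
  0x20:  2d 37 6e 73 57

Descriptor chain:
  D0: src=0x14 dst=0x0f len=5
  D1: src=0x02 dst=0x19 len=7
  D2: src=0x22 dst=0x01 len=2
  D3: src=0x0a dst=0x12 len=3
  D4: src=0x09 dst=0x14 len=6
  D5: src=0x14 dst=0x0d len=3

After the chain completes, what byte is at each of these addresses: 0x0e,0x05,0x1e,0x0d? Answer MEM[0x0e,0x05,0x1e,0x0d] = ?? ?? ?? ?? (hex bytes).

MEM[0x0e,0x05,0x1e,0x0d] = 24 0a 3c 02

D0: mem[0x0f..0x13] <- [7a c2 d2 e2 6a]
D1: mem[0x19..0x1f] <- [60 a2 59 0a 01 3c f8]
D2: mem[0x01..0x02] <- [6e 73]
D3: mem[0x12..0x14] <- [24 53 a4]
D4: mem[0x14..0x19] <- [02 24 53 a4 56 e2]
D5: mem[0x0d..0x0f] <- [02 24 53]
query mem[0x0e]=0x24, mem[0x05]=0x0a, mem[0x1e]=0x3c, mem[0x0d]=0x02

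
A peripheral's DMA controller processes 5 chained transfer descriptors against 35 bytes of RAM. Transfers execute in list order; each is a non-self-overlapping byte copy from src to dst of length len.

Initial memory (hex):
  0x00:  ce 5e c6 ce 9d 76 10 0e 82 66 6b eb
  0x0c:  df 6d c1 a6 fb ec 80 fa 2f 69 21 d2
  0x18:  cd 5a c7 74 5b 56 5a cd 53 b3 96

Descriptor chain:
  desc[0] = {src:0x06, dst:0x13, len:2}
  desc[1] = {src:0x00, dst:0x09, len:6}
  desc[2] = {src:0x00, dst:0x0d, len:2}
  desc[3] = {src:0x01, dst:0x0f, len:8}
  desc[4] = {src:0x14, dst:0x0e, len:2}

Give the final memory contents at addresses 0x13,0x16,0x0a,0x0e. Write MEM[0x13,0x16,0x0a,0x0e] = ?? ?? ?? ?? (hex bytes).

MEM[0x13,0x16,0x0a,0x0e] = 76 82 5e 10

#0 dst[0x13+2] := {0x10,0x0e}
#1 dst[0x09+6] := {0xce,0x5e,0xc6,0xce,0x9d,0x76}
#2 dst[0x0d+2] := {0xce,0x5e}
#3 dst[0x0f+8] := {0x5e,0xc6,0xce,0x9d,0x76,0x10,0x0e,0x82}
#4 dst[0x0e+2] := {0x10,0x0e}
query mem[0x13]=0x76, mem[0x16]=0x82, mem[0x0a]=0x5e, mem[0x0e]=0x10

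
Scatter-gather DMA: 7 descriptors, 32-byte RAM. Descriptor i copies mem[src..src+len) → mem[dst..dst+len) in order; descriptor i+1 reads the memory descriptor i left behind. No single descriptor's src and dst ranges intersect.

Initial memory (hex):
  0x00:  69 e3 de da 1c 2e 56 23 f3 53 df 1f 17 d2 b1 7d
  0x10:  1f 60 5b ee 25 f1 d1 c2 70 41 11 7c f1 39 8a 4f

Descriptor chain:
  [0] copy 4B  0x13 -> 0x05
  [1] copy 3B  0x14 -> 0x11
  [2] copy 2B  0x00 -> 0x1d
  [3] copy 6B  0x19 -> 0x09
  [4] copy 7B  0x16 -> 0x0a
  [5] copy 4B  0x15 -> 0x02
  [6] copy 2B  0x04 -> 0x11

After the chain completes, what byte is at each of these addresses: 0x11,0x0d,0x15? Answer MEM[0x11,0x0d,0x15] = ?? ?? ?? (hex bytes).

#0 dst[0x05+4] := {0xee,0x25,0xf1,0xd1}
#1 dst[0x11+3] := {0x25,0xf1,0xd1}
#2 dst[0x1d+2] := {0x69,0xe3}
#3 dst[0x09+6] := {0x41,0x11,0x7c,0xf1,0x69,0xe3}
#4 dst[0x0a+7] := {0xd1,0xc2,0x70,0x41,0x11,0x7c,0xf1}
#5 dst[0x02+4] := {0xf1,0xd1,0xc2,0x70}
#6 dst[0x11+2] := {0xc2,0x70}
query mem[0x11]=0xc2, mem[0x0d]=0x41, mem[0x15]=0xf1

MEM[0x11,0x0d,0x15] = c2 41 f1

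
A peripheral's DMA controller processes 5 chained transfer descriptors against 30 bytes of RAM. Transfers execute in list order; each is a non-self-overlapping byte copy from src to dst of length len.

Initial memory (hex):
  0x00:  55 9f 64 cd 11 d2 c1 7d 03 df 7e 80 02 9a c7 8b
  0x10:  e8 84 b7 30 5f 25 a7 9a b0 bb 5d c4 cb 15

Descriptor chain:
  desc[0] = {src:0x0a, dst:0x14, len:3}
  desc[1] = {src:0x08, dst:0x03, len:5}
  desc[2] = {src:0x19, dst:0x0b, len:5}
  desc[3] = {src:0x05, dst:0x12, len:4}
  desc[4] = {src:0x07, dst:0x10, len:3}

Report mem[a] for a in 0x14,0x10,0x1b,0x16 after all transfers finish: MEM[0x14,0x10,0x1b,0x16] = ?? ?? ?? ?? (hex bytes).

  after D0: wrote 3B at 0x14 = 7e8002
  after D1: wrote 5B at 0x03 = 03df7e8002
  after D2: wrote 5B at 0x0b = bb5dc4cb15
  after D3: wrote 4B at 0x12 = 7e800203
  after D4: wrote 3B at 0x10 = 0203df
query mem[0x14]=0x02, mem[0x10]=0x02, mem[0x1b]=0xc4, mem[0x16]=0x02

MEM[0x14,0x10,0x1b,0x16] = 02 02 c4 02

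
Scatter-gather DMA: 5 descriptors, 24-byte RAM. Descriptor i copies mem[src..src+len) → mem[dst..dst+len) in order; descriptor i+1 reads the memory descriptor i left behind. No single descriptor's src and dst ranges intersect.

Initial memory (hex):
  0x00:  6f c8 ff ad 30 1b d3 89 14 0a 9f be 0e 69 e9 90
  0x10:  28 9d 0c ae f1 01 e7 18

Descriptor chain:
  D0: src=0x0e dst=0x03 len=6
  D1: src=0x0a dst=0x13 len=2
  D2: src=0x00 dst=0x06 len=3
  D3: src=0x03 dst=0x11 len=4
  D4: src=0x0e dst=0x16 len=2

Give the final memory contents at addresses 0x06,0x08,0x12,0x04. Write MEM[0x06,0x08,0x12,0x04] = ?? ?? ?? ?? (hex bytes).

#0 dst[0x03+6] := {0xe9,0x90,0x28,0x9d,0x0c,0xae}
#1 dst[0x13+2] := {0x9f,0xbe}
#2 dst[0x06+3] := {0x6f,0xc8,0xff}
#3 dst[0x11+4] := {0xe9,0x90,0x28,0x6f}
#4 dst[0x16+2] := {0xe9,0x90}
query mem[0x06]=0x6f, mem[0x08]=0xff, mem[0x12]=0x90, mem[0x04]=0x90

MEM[0x06,0x08,0x12,0x04] = 6f ff 90 90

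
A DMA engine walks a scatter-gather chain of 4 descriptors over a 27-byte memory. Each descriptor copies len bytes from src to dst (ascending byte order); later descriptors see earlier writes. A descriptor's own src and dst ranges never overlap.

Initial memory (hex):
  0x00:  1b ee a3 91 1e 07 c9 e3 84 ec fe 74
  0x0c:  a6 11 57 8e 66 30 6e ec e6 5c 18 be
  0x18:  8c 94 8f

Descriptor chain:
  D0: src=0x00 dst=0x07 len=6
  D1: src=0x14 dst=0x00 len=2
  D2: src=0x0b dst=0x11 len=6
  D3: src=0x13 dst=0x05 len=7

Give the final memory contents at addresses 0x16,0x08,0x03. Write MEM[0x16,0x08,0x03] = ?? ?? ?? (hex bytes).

#0 dst[0x07+6] := {0x1b,0xee,0xa3,0x91,0x1e,0x07}
#1 dst[0x00+2] := {0xe6,0x5c}
#2 dst[0x11+6] := {0x1e,0x07,0x11,0x57,0x8e,0x66}
#3 dst[0x05+7] := {0x11,0x57,0x8e,0x66,0xbe,0x8c,0x94}
query mem[0x16]=0x66, mem[0x08]=0x66, mem[0x03]=0x91

MEM[0x16,0x08,0x03] = 66 66 91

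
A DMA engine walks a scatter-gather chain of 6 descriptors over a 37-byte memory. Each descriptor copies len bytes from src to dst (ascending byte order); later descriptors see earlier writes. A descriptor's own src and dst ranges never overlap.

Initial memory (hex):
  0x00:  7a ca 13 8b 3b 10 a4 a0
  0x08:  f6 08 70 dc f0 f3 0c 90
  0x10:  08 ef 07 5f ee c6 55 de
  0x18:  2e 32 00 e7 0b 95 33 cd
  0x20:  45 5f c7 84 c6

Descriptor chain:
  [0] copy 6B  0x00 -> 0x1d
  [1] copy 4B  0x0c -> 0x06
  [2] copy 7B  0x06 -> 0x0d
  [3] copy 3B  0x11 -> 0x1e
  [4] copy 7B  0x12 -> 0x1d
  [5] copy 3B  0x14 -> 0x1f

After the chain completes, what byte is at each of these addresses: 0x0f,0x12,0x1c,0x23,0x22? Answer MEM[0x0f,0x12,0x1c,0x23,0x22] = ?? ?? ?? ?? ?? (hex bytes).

D0: mem[0x1d..0x22] <- [7a ca 13 8b 3b 10]
D1: mem[0x06..0x09] <- [f0 f3 0c 90]
D2: mem[0x0d..0x13] <- [f0 f3 0c 90 70 dc f0]
D3: mem[0x1e..0x20] <- [70 dc f0]
D4: mem[0x1d..0x23] <- [dc f0 ee c6 55 de 2e]
D5: mem[0x1f..0x21] <- [ee c6 55]
query mem[0x0f]=0x0c, mem[0x12]=0xdc, mem[0x1c]=0x0b, mem[0x23]=0x2e, mem[0x22]=0xde

MEM[0x0f,0x12,0x1c,0x23,0x22] = 0c dc 0b 2e de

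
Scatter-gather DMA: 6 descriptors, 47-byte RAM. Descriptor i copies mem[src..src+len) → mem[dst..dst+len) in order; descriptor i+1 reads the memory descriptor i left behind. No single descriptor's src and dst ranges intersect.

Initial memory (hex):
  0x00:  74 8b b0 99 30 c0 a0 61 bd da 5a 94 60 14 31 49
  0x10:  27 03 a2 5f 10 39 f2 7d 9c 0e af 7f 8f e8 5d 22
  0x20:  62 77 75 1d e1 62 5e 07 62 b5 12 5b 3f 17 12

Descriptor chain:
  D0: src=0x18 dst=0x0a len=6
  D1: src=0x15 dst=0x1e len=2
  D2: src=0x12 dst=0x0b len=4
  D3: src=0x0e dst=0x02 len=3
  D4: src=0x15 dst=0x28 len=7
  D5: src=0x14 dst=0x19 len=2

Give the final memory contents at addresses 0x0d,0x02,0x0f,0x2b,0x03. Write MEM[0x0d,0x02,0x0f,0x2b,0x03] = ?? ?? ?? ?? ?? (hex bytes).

  after D0: wrote 6B at 0x0a = 9c0eaf7f8fe8
  after D1: wrote 2B at 0x1e = 39f2
  after D2: wrote 4B at 0x0b = a25f1039
  after D3: wrote 3B at 0x02 = 39e827
  after D4: wrote 7B at 0x28 = 39f27d9c0eaf7f
  after D5: wrote 2B at 0x19 = 1039
query mem[0x0d]=0x10, mem[0x02]=0x39, mem[0x0f]=0xe8, mem[0x2b]=0x9c, mem[0x03]=0xe8

MEM[0x0d,0x02,0x0f,0x2b,0x03] = 10 39 e8 9c e8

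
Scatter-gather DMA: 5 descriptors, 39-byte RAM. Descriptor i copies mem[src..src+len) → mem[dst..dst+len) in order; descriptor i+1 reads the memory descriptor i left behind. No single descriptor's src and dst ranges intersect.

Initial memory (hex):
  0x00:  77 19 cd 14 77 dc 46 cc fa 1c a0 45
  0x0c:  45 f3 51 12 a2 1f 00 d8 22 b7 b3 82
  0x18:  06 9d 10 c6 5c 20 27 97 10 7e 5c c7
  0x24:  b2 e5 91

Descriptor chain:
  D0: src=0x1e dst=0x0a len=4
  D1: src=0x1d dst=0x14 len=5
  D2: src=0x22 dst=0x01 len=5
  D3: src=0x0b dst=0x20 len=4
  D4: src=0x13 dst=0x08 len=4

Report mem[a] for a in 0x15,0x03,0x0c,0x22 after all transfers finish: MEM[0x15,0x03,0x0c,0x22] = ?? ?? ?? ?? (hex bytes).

#0 dst[0x0a+4] := {0x27,0x97,0x10,0x7e}
#1 dst[0x14+5] := {0x20,0x27,0x97,0x10,0x7e}
#2 dst[0x01+5] := {0x5c,0xc7,0xb2,0xe5,0x91}
#3 dst[0x20+4] := {0x97,0x10,0x7e,0x51}
#4 dst[0x08+4] := {0xd8,0x20,0x27,0x97}
query mem[0x15]=0x27, mem[0x03]=0xb2, mem[0x0c]=0x10, mem[0x22]=0x7e

MEM[0x15,0x03,0x0c,0x22] = 27 b2 10 7e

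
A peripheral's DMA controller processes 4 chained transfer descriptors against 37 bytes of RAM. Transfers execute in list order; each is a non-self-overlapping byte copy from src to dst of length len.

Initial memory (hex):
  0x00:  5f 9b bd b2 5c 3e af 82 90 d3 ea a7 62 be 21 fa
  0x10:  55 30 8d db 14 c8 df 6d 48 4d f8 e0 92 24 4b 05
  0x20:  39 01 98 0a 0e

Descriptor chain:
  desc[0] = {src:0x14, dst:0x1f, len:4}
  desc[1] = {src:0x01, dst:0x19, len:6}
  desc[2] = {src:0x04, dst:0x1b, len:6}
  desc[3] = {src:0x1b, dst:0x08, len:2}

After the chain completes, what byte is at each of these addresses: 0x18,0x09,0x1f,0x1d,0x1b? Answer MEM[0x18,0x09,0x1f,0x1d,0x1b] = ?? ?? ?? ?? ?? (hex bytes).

MEM[0x18,0x09,0x1f,0x1d,0x1b] = 48 3e 90 af 5c

D0: mem[0x1f..0x22] <- [14 c8 df 6d]
D1: mem[0x19..0x1e] <- [9b bd b2 5c 3e af]
D2: mem[0x1b..0x20] <- [5c 3e af 82 90 d3]
D3: mem[0x08..0x09] <- [5c 3e]
query mem[0x18]=0x48, mem[0x09]=0x3e, mem[0x1f]=0x90, mem[0x1d]=0xaf, mem[0x1b]=0x5c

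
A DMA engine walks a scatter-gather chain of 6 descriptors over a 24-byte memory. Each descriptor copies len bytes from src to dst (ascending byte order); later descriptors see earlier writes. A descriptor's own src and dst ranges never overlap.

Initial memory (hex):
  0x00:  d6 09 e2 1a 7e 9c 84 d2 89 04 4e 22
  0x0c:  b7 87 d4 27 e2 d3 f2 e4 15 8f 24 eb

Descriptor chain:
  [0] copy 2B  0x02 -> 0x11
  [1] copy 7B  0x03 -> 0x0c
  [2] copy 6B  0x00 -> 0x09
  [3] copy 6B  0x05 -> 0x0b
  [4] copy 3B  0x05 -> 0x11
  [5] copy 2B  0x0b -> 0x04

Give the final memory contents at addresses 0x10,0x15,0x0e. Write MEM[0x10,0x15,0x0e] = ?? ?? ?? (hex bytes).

MEM[0x10,0x15,0x0e] = 09 8f 89

  after D0: wrote 2B at 0x11 = e21a
  after D1: wrote 7B at 0x0c = 1a7e9c84d28904
  after D2: wrote 6B at 0x09 = d609e21a7e9c
  after D3: wrote 6B at 0x0b = 9c84d289d609
  after D4: wrote 3B at 0x11 = 9c84d2
  after D5: wrote 2B at 0x04 = 9c84
query mem[0x10]=0x09, mem[0x15]=0x8f, mem[0x0e]=0x89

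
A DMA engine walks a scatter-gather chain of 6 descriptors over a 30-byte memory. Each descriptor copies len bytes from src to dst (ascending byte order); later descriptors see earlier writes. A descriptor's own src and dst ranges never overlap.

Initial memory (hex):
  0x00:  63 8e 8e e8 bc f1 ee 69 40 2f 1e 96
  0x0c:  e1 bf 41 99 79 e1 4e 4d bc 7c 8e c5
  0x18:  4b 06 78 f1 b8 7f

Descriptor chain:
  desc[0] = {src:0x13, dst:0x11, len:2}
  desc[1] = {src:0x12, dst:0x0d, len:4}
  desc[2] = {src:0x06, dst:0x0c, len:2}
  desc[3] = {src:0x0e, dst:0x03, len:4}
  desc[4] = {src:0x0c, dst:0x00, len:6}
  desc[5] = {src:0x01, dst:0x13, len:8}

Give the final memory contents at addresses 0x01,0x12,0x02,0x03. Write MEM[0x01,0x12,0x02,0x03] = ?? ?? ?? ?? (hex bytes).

#0 dst[0x11+2] := {0x4d,0xbc}
#1 dst[0x0d+4] := {0xbc,0x4d,0xbc,0x7c}
#2 dst[0x0c+2] := {0xee,0x69}
#3 dst[0x03+4] := {0x4d,0xbc,0x7c,0x4d}
#4 dst[0x00+6] := {0xee,0x69,0x4d,0xbc,0x7c,0x4d}
#5 dst[0x13+8] := {0x69,0x4d,0xbc,0x7c,0x4d,0x4d,0x69,0x40}
query mem[0x01]=0x69, mem[0x12]=0xbc, mem[0x02]=0x4d, mem[0x03]=0xbc

MEM[0x01,0x12,0x02,0x03] = 69 bc 4d bc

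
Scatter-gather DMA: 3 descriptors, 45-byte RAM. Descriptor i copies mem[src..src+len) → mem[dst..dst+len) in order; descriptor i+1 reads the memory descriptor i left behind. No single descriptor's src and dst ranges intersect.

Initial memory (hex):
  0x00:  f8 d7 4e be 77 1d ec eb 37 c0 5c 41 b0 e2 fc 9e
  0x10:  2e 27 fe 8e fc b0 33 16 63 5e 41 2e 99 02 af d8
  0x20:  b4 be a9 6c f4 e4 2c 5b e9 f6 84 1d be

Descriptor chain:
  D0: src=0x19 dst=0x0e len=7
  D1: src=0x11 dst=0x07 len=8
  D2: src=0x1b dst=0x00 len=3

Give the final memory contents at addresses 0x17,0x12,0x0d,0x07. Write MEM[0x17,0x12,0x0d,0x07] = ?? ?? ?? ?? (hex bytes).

#0 dst[0x0e+7] := {0x5e,0x41,0x2e,0x99,0x02,0xaf,0xd8}
#1 dst[0x07+8] := {0x99,0x02,0xaf,0xd8,0xb0,0x33,0x16,0x63}
#2 dst[0x00+3] := {0x2e,0x99,0x02}
query mem[0x17]=0x16, mem[0x12]=0x02, mem[0x0d]=0x16, mem[0x07]=0x99

MEM[0x17,0x12,0x0d,0x07] = 16 02 16 99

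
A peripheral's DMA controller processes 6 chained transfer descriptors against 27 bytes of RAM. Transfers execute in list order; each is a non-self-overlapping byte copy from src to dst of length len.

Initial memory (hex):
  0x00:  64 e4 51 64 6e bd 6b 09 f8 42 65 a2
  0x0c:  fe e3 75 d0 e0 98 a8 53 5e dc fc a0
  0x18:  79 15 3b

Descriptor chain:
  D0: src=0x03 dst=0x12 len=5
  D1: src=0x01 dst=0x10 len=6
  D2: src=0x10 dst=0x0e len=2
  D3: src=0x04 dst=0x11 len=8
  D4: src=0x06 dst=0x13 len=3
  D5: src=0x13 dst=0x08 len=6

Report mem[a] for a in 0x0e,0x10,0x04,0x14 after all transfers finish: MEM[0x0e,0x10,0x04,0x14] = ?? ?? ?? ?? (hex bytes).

MEM[0x0e,0x10,0x04,0x14] = e4 e4 6e 09

  after D0: wrote 5B at 0x12 = 646ebd6b09
  after D1: wrote 6B at 0x10 = e451646ebd6b
  after D2: wrote 2B at 0x0e = e451
  after D3: wrote 8B at 0x11 = 6ebd6b09f84265a2
  after D4: wrote 3B at 0x13 = 6b09f8
  after D5: wrote 6B at 0x08 = 6b09f84265a2
query mem[0x0e]=0xe4, mem[0x10]=0xe4, mem[0x04]=0x6e, mem[0x14]=0x09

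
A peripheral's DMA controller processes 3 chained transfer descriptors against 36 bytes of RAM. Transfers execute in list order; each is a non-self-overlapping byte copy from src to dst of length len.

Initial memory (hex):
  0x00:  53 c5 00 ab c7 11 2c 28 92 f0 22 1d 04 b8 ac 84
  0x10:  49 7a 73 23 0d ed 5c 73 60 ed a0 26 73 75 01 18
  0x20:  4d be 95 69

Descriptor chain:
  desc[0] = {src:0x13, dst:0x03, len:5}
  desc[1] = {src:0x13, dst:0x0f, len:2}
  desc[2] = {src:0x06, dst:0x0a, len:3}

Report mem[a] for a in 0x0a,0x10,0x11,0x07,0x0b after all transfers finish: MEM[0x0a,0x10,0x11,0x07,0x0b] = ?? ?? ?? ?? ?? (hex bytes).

MEM[0x0a,0x10,0x11,0x07,0x0b] = 5c 0d 7a 73 73

D0: mem[0x03..0x07] <- [23 0d ed 5c 73]
D1: mem[0x0f..0x10] <- [23 0d]
D2: mem[0x0a..0x0c] <- [5c 73 92]
query mem[0x0a]=0x5c, mem[0x10]=0x0d, mem[0x11]=0x7a, mem[0x07]=0x73, mem[0x0b]=0x73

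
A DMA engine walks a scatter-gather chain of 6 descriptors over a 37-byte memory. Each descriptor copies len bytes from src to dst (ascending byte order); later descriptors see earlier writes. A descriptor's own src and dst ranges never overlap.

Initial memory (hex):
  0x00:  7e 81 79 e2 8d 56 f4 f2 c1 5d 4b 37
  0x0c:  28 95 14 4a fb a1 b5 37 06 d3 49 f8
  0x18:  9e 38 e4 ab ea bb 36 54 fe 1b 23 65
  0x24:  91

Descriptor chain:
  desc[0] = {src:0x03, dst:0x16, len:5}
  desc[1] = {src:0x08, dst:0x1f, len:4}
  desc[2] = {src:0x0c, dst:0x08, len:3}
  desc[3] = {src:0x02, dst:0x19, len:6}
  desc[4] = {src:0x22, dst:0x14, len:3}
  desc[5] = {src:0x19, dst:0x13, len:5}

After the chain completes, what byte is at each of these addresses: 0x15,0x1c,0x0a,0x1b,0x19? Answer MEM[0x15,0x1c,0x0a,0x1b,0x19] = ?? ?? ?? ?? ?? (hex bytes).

D0: mem[0x16..0x1a] <- [e2 8d 56 f4 f2]
D1: mem[0x1f..0x22] <- [c1 5d 4b 37]
D2: mem[0x08..0x0a] <- [28 95 14]
D3: mem[0x19..0x1e] <- [79 e2 8d 56 f4 f2]
D4: mem[0x14..0x16] <- [37 65 91]
D5: mem[0x13..0x17] <- [79 e2 8d 56 f4]
query mem[0x15]=0x8d, mem[0x1c]=0x56, mem[0x0a]=0x14, mem[0x1b]=0x8d, mem[0x19]=0x79

MEM[0x15,0x1c,0x0a,0x1b,0x19] = 8d 56 14 8d 79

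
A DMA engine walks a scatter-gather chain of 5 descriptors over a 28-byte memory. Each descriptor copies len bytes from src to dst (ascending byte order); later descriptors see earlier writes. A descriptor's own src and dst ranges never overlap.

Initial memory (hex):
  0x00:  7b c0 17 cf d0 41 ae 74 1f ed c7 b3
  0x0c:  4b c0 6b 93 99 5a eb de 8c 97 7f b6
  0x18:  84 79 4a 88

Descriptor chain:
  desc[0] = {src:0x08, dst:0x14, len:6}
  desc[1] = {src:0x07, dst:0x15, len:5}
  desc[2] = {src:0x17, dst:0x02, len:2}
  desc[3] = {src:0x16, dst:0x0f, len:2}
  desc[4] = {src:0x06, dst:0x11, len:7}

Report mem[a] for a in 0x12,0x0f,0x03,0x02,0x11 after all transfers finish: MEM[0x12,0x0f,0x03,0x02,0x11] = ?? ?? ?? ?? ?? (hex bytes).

#0 dst[0x14+6] := {0x1f,0xed,0xc7,0xb3,0x4b,0xc0}
#1 dst[0x15+5] := {0x74,0x1f,0xed,0xc7,0xb3}
#2 dst[0x02+2] := {0xed,0xc7}
#3 dst[0x0f+2] := {0x1f,0xed}
#4 dst[0x11+7] := {0xae,0x74,0x1f,0xed,0xc7,0xb3,0x4b}
query mem[0x12]=0x74, mem[0x0f]=0x1f, mem[0x03]=0xc7, mem[0x02]=0xed, mem[0x11]=0xae

MEM[0x12,0x0f,0x03,0x02,0x11] = 74 1f c7 ed ae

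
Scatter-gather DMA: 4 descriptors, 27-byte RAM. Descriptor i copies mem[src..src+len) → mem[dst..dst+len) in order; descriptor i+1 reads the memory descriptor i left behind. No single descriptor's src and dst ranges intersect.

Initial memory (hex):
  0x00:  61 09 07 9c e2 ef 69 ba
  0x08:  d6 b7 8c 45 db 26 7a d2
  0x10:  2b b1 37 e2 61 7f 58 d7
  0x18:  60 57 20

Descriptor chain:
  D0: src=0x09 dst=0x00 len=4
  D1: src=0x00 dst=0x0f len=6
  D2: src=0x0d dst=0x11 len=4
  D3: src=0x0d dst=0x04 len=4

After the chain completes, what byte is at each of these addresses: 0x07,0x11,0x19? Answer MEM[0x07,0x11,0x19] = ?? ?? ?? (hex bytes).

#0 dst[0x00+4] := {0xb7,0x8c,0x45,0xdb}
#1 dst[0x0f+6] := {0xb7,0x8c,0x45,0xdb,0xe2,0xef}
#2 dst[0x11+4] := {0x26,0x7a,0xb7,0x8c}
#3 dst[0x04+4] := {0x26,0x7a,0xb7,0x8c}
query mem[0x07]=0x8c, mem[0x11]=0x26, mem[0x19]=0x57

MEM[0x07,0x11,0x19] = 8c 26 57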